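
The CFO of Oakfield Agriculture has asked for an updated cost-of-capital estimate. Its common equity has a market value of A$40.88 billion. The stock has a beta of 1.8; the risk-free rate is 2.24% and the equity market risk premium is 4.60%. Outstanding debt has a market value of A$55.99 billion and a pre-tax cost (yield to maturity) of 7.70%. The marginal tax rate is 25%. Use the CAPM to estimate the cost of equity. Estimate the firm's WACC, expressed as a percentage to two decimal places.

Cost of equity via CAPM: Re = 2.24% + 1.8 × 4.6% = 10.5200%.
Total capital V = 40.88 + 55.99 = 96.87.
Equity: weight = 40.88/96.87 = 0.4220; cost = 10.52%.
Debt: weight = 55.99/96.87 = 0.5780; after-tax cost = 7.7% × (1 − 25%) = 5.7750%.
WACC = 0.4220 × 10.5200% + 0.5780 × 5.7750% = 7.7774%.

7.78%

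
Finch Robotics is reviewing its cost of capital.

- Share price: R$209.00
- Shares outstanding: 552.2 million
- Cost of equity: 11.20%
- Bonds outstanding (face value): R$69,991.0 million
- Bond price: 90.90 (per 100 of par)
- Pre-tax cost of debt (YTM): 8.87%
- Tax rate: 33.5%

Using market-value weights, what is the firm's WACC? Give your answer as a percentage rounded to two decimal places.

9.32%

Market value of equity E = 209.0 × 552.2m = 115409.8m. Market value of debt D = 69991m × 90.9/100 = 63621.819m.
Total capital V = 115409.8 + 63621.819 = 179031.619.
Equity: weight = 115409.8/179031.619 = 0.6446; cost = 11.2%.
Bonds outstanding: weight = 63621.819/179031.619 = 0.3554; after-tax cost = 8.87% × (1 − 33.5%) = 5.8986%.
WACC = 0.6446 × 11.2000% + 0.3554 × 5.8986% = 9.3160%.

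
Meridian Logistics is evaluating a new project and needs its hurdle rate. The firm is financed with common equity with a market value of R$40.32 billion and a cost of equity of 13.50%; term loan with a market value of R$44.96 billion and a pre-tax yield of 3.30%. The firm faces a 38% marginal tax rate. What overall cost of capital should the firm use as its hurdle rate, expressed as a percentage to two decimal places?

7.46%

Total capital V = 40.32 + 44.96 = 85.28.
Equity: weight = 40.32/85.28 = 0.4728; cost = 13.5%.
Term loan: weight = 44.96/85.28 = 0.5272; after-tax cost = 3.3% × (1 − 38%) = 2.0460%.
WACC = 0.4728 × 13.5000% + 0.5272 × 2.0460% = 7.4614%.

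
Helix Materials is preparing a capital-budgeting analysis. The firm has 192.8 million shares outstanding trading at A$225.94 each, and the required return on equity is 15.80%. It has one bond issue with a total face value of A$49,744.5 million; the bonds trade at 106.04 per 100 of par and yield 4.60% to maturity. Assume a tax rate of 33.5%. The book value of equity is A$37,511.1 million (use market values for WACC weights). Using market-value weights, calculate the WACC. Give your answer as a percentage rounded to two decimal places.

8.82%

Market value of equity E = 225.94 × 192.8m = 43561.232m. Market value of debt D = 49744.5m × 106.04/100 = 52749.0678m.
Total capital V = 43561.232 + 52749.0678 = 96310.2998.
Equity: weight = 43561.232/96310.2998 = 0.4523; cost = 15.8%.
Bonds outstanding: weight = 52749.0678/96310.2998 = 0.5477; after-tax cost = 4.6% × (1 − 33.5%) = 3.0590%.
WACC = 0.4523 × 15.8000% + 0.5477 × 3.0590% = 8.8218%.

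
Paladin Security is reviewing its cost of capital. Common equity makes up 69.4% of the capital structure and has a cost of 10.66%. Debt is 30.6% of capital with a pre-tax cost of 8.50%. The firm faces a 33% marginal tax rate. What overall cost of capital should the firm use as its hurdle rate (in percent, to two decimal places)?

9.14%

After-tax cost of debt = 8.5% × (1 − 33%) = 5.6950%.
WACC = 0.694 × 10.6600% + 0.306 × 5.6950% = 9.1407%.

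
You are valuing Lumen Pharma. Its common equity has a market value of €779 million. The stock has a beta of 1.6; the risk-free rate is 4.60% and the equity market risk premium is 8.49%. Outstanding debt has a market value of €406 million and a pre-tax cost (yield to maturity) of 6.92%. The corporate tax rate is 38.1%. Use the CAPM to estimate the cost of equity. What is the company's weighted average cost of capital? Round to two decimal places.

13.42%

Cost of equity via CAPM: Re = 4.6% + 1.6 × 8.49% = 18.1840%.
Total capital V = 779 + 406 = 1185.
Equity: weight = 779/1185 = 0.6574; cost = 18.184%.
Debt: weight = 406/1185 = 0.3426; after-tax cost = 6.92% × (1 − 38.1%) = 4.2835%.
WACC = 0.6574 × 18.1840% + 0.3426 × 4.2835% = 13.4215%.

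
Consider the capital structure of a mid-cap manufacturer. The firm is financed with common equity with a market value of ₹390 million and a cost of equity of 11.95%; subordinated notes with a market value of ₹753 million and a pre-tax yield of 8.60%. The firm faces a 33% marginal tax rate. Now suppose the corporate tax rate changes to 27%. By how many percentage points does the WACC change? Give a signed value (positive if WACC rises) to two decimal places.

+0.34 pp

Current WACC:
Total capital V = 390 + 753 = 1143.
Equity: weight = 390/1143 = 0.3412; cost = 11.95%.
Subordinated notes: weight = 753/1143 = 0.6588; after-tax cost = 8.6% × (1 − 33%) = 5.7620%.
WACC = 0.3412 × 11.9500% + 0.6588 × 5.7620% = 7.8734%.
After the change:
Total capital V = 390 + 753 = 1143.
Equity: weight = 390/1143 = 0.3412; cost = 11.95%.
Subordinated notes: weight = 753/1143 = 0.6588; after-tax cost = 8.6% × (1 − 27%) = 6.2780%.
WACC = 0.3412 × 11.9500% + 0.6588 × 6.2780% = 8.2133%.
Change in WACC = 8.2133% − 7.8734% = 0.3399 pp.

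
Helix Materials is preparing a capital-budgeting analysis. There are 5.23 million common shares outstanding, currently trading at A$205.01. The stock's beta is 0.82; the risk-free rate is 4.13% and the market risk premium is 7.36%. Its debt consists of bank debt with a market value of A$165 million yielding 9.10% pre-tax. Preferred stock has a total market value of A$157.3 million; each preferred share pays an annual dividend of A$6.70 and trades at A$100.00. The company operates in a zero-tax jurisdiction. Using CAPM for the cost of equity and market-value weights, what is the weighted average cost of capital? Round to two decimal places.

9.65%

Cost of equity via CAPM: Re = 4.13% + 0.82 × 7.36% = 10.1652%.
Cost of preferred: Rp = 6.7 / 100.0 = 6.7000%.
Market value of equity E = 205.01 × 5.23m = 1072.2023m.
Total capital V = 1072.2023 + 157.3 + 165 = 1394.5023.
Equity: weight = 1072.2023/1394.5023 = 0.7689; cost = 10.1652%.
Preferred: weight = 157.3/1394.5023 = 0.1128; cost = 6.7%.
Bank debt: weight = 165/1394.5023 = 0.1183; after-tax cost = 9.1% × (1 − 0%) = 9.1000%.
WACC = 0.7689 × 10.1652% + 0.1128 × 6.7000% + 0.1183 × 9.1000% = 9.6483%.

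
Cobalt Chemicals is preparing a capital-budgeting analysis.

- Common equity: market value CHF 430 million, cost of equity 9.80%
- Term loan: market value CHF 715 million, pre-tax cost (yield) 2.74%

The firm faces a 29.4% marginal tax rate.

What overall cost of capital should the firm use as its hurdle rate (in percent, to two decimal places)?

4.89%

Total capital V = 430 + 715 = 1145.
Equity: weight = 430/1145 = 0.3755; cost = 9.8%.
Term loan: weight = 715/1145 = 0.6245; after-tax cost = 2.74% × (1 − 29.4%) = 1.9344%.
WACC = 0.3755 × 9.8000% + 0.6245 × 1.9344% = 4.8883%.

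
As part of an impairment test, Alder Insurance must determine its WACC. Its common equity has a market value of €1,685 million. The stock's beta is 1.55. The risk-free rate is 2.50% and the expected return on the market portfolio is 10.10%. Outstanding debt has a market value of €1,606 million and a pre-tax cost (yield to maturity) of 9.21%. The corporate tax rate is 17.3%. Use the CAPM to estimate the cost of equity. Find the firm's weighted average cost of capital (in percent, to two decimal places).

11.03%

Market risk premium = 10.1% − 2.5% = 7.6%.
Cost of equity via CAPM: Re = 2.5% + 1.55 × 7.6% = 14.2800%.
Total capital V = 1685 + 1606 = 3291.
Equity: weight = 1685/3291 = 0.5120; cost = 14.28%.
Debt: weight = 1606/3291 = 0.4880; after-tax cost = 9.21% × (1 − 17.3%) = 7.6167%.
WACC = 0.5120 × 14.2800% + 0.4880 × 7.6167% = 11.0283%.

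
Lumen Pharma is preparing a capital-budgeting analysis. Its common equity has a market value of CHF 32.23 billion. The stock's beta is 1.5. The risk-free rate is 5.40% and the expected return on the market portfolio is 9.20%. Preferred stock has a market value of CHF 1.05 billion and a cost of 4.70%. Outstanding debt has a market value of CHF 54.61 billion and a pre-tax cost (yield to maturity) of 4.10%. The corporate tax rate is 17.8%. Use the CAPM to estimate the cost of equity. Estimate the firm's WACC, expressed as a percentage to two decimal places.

6.22%

Market risk premium = 9.2% − 5.4% = 3.8%.
Cost of equity via CAPM: Re = 5.4% + 1.5 × 3.8% = 11.1000%.
Total capital V = 32.23 + 1.05 + 54.61 = 87.89.
Equity: weight = 32.23/87.89 = 0.3667; cost = 11.1%.
Preferred: weight = 1.05/87.89 = 0.0119; cost = 4.7%.
Debt: weight = 54.61/87.89 = 0.6213; after-tax cost = 4.1% × (1 − 17.8%) = 3.3702%.
WACC = 0.3667 × 11.1000% + 0.0119 × 4.7000% + 0.6213 × 3.3702% = 6.2207%.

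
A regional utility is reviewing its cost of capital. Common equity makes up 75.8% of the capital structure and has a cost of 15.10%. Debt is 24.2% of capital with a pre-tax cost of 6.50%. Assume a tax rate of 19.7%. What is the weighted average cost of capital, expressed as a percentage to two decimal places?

12.71%

After-tax cost of debt = 6.5% × (1 − 19.7%) = 5.2195%.
WACC = 0.758 × 15.1000% + 0.242 × 5.2195% = 12.7089%.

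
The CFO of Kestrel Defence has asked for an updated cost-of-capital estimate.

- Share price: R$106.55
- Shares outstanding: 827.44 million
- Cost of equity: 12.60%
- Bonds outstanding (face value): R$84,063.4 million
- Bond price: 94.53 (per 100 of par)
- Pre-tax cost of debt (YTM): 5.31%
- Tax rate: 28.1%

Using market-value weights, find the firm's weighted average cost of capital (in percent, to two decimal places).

Market value of equity E = 106.55 × 827.44m = 88163.732m. Market value of debt D = 84063.4m × 94.53/100 = 79465.13202m.
Total capital V = 88163.732 + 79465.13202 = 167628.86402.
Equity: weight = 88163.732/167628.86402 = 0.5259; cost = 12.6%.
Bonds outstanding: weight = 79465.13202/167628.86402 = 0.4741; after-tax cost = 5.31% × (1 − 28.1%) = 3.8179%.
WACC = 0.5259 × 12.6000% + 0.4741 × 3.8179% = 8.4368%.

8.44%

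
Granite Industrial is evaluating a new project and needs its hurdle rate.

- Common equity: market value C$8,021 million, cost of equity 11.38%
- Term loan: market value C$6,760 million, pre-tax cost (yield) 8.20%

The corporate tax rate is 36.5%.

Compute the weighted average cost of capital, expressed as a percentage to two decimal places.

Total capital V = 8021 + 6760 = 14781.
Equity: weight = 8021/14781 = 0.5427; cost = 11.38%.
Term loan: weight = 6760/14781 = 0.4573; after-tax cost = 8.2% × (1 − 36.5%) = 5.2070%.
WACC = 0.5427 × 11.3800% + 0.4573 × 5.2070% = 8.5568%.

8.56%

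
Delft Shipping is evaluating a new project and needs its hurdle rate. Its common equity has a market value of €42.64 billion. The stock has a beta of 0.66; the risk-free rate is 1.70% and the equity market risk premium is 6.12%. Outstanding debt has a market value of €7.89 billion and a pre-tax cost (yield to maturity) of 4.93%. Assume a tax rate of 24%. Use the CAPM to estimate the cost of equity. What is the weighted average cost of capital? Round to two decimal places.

5.43%

Cost of equity via CAPM: Re = 1.7% + 0.66 × 6.12% = 5.7392%.
Total capital V = 42.64 + 7.89 = 50.53.
Equity: weight = 42.64/50.53 = 0.8439; cost = 5.7392%.
Debt: weight = 7.89/50.53 = 0.1561; after-tax cost = 4.93% × (1 − 24%) = 3.7468%.
WACC = 0.8439 × 5.7392% + 0.1561 × 3.7468% = 5.4281%.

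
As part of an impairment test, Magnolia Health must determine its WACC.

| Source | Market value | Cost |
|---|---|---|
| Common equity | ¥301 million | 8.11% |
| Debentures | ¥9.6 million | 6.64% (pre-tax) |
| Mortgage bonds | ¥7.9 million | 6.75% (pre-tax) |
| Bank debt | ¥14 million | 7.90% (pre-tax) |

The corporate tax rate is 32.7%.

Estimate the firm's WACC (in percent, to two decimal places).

Total capital V = 301 + 9.6 + 7.9 + 14 = 332.5.
Equity: weight = 301/332.5 = 0.9053; cost = 8.11%.
Debentures: weight = 9.6/332.5 = 0.0289; after-tax cost = 6.64% × (1 − 32.7%) = 4.4687%.
Mortgage bonds: weight = 7.9/332.5 = 0.0238; after-tax cost = 6.75% × (1 − 32.7%) = 4.5427%.
Bank debt: weight = 14/332.5 = 0.0421; after-tax cost = 7.9% × (1 − 32.7%) = 5.3167%.
WACC = 0.9053 × 8.1100% + 0.0289 × 4.4687% + 0.0238 × 4.5427% + 0.0421 × 5.3167% = 7.8025%.

7.80%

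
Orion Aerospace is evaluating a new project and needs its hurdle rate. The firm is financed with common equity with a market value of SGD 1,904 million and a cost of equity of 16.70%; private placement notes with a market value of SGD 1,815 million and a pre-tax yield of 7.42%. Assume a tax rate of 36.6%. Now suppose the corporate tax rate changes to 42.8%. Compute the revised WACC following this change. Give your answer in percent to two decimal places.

After the change:
Total capital V = 1904 + 1815 = 3719.
Equity: weight = 1904/3719 = 0.5120; cost = 16.7%.
Private placement notes: weight = 1815/3719 = 0.4880; after-tax cost = 7.42% × (1 − 42.8%) = 4.2442%.
WACC = 0.5120 × 16.7000% + 0.4880 × 4.2442% = 10.6212%.

10.62%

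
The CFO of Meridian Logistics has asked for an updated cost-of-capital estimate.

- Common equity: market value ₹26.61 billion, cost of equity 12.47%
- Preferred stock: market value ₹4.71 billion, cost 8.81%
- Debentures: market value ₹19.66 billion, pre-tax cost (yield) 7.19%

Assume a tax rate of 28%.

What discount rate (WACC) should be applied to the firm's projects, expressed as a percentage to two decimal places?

9.32%

Total capital V = 26.61 + 4.71 + 19.66 = 50.98.
Equity: weight = 26.61/50.98 = 0.5220; cost = 12.47%.
Preferred: weight = 4.71/50.98 = 0.0924; cost = 8.81%.
Debentures: weight = 19.66/50.98 = 0.3856; after-tax cost = 7.19% × (1 − 28%) = 5.1768%.
WACC = 0.5220 × 12.4700% + 0.0924 × 8.8100% + 0.3856 × 5.1768% = 9.3193%.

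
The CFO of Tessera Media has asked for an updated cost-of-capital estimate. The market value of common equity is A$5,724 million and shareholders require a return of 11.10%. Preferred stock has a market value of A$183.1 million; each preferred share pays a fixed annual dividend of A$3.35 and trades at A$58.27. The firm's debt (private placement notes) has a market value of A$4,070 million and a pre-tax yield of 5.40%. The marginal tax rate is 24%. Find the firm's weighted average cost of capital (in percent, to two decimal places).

Cost of preferred: Rp = 3.35 / 58.27 = 5.7491%.
Total capital V = 5724 + 183.1 + 4070 = 9977.1.
Equity: weight = 5724/9977.1 = 0.5737; cost = 11.1%.
Preferred: weight = 183.1/9977.1 = 0.0184; cost = 5.7491%.
Private placement notes: weight = 4070/9977.1 = 0.4079; after-tax cost = 5.4% × (1 − 24%) = 4.1040%.
WACC = 0.5737 × 11.1000% + 0.0184 × 5.7491% + 0.4079 × 4.1040% = 8.1479%.

8.15%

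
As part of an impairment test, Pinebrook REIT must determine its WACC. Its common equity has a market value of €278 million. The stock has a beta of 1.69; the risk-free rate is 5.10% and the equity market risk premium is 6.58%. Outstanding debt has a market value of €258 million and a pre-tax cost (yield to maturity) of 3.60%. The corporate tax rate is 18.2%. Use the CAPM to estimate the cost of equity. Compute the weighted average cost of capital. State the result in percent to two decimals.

9.83%

Cost of equity via CAPM: Re = 5.1% + 1.69 × 6.58% = 16.2202%.
Total capital V = 278 + 258 = 536.
Equity: weight = 278/536 = 0.5187; cost = 16.2202%.
Debt: weight = 258/536 = 0.4813; after-tax cost = 3.6% × (1 − 18.2%) = 2.9448%.
WACC = 0.5187 × 16.2202% + 0.4813 × 2.9448% = 9.8302%.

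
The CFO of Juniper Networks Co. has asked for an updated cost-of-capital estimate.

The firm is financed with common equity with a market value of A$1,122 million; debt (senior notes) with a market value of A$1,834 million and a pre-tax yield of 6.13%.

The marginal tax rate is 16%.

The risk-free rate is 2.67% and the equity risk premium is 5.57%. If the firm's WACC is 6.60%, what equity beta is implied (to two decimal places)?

1.13

Total capital V = 1122 + 1834 = 2956.
Equity weight = 1122/2956 = 0.3796.
Senior notes weight = 1834/2956 = 0.6204.
Debt contribution = 0.6204 × 6.13% × (1 − 16%) = 3.1947%.
Required equity contribution = 6.6% − 3.1947% = 3.4053%  ⇒  Re = 8.9715%.
CAPM: 8.9715% = 2.67% + β × 5.57%  ⇒  β = 1.1313.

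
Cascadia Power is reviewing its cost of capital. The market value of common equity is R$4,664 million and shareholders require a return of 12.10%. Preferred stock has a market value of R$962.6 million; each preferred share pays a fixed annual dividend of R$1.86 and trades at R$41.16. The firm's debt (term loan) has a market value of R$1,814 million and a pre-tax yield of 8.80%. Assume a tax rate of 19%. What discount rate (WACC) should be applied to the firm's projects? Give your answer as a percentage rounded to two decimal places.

Cost of preferred: Rp = 1.86 / 41.16 = 4.5190%.
Total capital V = 4664 + 962.6 + 1814 = 7440.6.
Equity: weight = 4664/7440.6 = 0.6268; cost = 12.1%.
Preferred: weight = 962.6/7440.6 = 0.1294; cost = 4.519%.
Term loan: weight = 1814/7440.6 = 0.2438; after-tax cost = 8.8% × (1 − 19%) = 7.1280%.
WACC = 0.6268 × 12.1000% + 0.1294 × 4.5190% + 0.2438 × 7.1280% = 9.9071%.

9.91%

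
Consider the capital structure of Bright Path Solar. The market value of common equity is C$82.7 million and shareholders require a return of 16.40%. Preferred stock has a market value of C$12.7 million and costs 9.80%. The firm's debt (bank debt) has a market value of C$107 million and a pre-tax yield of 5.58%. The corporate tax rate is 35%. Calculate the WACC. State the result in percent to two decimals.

Total capital V = 82.7 + 12.7 + 107 = 202.4.
Equity: weight = 82.7/202.4 = 0.4086; cost = 16.4%.
Preferred: weight = 12.7/202.4 = 0.0627; cost = 9.8%.
Bank debt: weight = 107/202.4 = 0.5287; after-tax cost = 5.58% × (1 − 35%) = 3.6270%.
WACC = 0.4086 × 16.4000% + 0.0627 × 9.8000% + 0.5287 × 3.6270% = 9.2333%.

9.23%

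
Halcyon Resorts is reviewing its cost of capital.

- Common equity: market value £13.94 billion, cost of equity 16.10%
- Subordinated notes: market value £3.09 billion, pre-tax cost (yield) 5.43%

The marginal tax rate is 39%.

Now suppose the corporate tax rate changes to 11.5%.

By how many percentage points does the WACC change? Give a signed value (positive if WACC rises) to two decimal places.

Current WACC:
Total capital V = 13.94 + 3.09 = 17.03.
Equity: weight = 13.94/17.03 = 0.8186; cost = 16.1%.
Subordinated notes: weight = 3.09/17.03 = 0.1814; after-tax cost = 5.43% × (1 − 39%) = 3.3123%.
WACC = 0.8186 × 16.1000% + 0.1814 × 3.3123% = 13.7797%.
After the change:
Total capital V = 13.94 + 3.09 = 17.03.
Equity: weight = 13.94/17.03 = 0.8186; cost = 16.1%.
Subordinated notes: weight = 3.09/17.03 = 0.1814; after-tax cost = 5.43% × (1 − 11.5%) = 4.8056%.
WACC = 0.8186 × 16.1000% + 0.1814 × 4.8056% = 14.0507%.
Change in WACC = 14.0507% − 13.7797% = 0.2709 pp.

+0.27 pp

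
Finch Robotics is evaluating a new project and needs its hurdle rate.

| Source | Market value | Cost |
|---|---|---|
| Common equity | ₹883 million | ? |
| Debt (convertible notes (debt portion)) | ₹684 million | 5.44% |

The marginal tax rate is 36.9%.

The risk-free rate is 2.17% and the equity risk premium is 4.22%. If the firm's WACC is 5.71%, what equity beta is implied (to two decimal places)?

Total capital V = 883 + 684 = 1567.
Equity weight = 883/1567 = 0.5635.
Convertible notes (debt portion) weight = 684/1567 = 0.4365.
Debt contribution = 0.4365 × 5.44% × (1 − 36.9%) = 1.4984%.
Required equity contribution = 5.71% − 1.4984% = 4.2116%  ⇒  Re = 7.4741%.
CAPM: 7.4741% = 2.17% + β × 4.22%  ⇒  β = 1.2569.

1.26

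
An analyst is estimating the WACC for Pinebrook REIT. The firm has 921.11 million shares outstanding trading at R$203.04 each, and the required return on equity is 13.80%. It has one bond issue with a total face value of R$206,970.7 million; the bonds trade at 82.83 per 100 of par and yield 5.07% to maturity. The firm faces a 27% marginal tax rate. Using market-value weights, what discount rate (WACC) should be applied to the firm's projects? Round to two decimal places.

8.97%

Market value of equity E = 203.04 × 921.11m = 187022.1744m. Market value of debt D = 206970.7m × 82.83/100 = 171433.83081m.
Total capital V = 187022.1744 + 171433.83081 = 358456.00521.
Equity: weight = 187022.1744/358456.00521 = 0.5217; cost = 13.8%.
Bonds outstanding: weight = 171433.83081/358456.00521 = 0.4783; after-tax cost = 5.07% × (1 − 27%) = 3.7011%.
WACC = 0.5217 × 13.8000% + 0.4783 × 3.7011% = 8.9701%.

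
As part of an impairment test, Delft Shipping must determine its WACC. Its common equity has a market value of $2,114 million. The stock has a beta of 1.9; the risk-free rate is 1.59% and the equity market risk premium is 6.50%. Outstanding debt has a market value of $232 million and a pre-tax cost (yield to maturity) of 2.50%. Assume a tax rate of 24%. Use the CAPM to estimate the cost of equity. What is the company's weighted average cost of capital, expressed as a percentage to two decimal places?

Cost of equity via CAPM: Re = 1.59% + 1.9 × 6.5% = 13.9400%.
Total capital V = 2114 + 232 = 2346.
Equity: weight = 2114/2346 = 0.9011; cost = 13.94%.
Debt: weight = 232/2346 = 0.0989; after-tax cost = 2.5% × (1 − 24%) = 1.9000%.
WACC = 0.9011 × 13.9400% + 0.0989 × 1.9000% = 12.7493%.

12.75%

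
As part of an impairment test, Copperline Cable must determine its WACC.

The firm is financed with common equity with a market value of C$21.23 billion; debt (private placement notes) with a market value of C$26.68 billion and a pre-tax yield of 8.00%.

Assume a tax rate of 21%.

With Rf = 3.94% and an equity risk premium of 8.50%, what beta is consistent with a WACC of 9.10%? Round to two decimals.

Total capital V = 21.23 + 26.68 = 47.91.
Equity weight = 21.23/47.91 = 0.4431.
Private placement notes weight = 26.68/47.91 = 0.5569.
Debt contribution = 0.5569 × 8% × (1 − 21%) = 3.5195%.
Required equity contribution = 9.1% − 3.5195% = 5.5805%  ⇒  Re = 12.5937%.
CAPM: 12.5937% = 3.94% + β × 8.5%  ⇒  β = 1.0181.

1.02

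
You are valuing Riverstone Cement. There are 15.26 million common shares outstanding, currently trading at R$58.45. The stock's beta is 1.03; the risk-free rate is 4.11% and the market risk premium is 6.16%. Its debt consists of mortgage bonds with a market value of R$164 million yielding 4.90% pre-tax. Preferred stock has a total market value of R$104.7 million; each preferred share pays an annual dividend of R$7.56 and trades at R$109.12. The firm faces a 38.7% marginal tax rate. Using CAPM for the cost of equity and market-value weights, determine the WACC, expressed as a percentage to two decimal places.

9.08%

Cost of equity via CAPM: Re = 4.11% + 1.03 × 6.16% = 10.4548%.
Cost of preferred: Rp = 7.56 / 109.12 = 6.9282%.
Market value of equity E = 58.45 × 15.26m = 891.947m.
Total capital V = 891.947 + 104.7 + 164 = 1160.647.
Equity: weight = 891.947/1160.647 = 0.7685; cost = 10.4548%.
Preferred: weight = 104.7/1160.647 = 0.0902; cost = 6.9282%.
Mortgage bonds: weight = 164/1160.647 = 0.1413; after-tax cost = 4.9% × (1 − 38.7%) = 3.0037%.
WACC = 0.7685 × 10.4548% + 0.0902 × 6.9282% + 0.1413 × 3.0037% = 9.0838%.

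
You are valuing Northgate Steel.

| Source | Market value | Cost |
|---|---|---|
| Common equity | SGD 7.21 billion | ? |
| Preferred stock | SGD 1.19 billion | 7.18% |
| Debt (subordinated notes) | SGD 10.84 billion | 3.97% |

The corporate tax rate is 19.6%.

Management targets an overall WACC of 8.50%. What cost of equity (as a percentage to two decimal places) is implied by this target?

Total capital V = 7.21 + 1.19 + 10.84 = 19.24.
Equity weight = 7.21/19.24 = 0.3747.
Preferred weight = 1.19/19.24 = 0.0619.
Subordinated notes weight = 10.84/19.24 = 0.5634.
Debt contribution = 0.5634 × 3.97% × (1 − 19.6%) = 1.7983%.
Preferred contribution = 0.0619 × 7.18% = 0.4441%.
Required equity contribution = 8.5% − 2.2424% = 6.2576%.
Re = 6.2576% / 0.3747 = 16.6984%.

16.70%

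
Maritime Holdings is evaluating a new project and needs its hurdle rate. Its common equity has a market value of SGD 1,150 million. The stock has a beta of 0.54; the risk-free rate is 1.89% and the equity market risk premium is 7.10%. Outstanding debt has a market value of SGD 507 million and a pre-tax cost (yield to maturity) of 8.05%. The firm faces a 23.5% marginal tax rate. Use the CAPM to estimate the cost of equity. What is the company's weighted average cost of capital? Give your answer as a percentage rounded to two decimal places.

Cost of equity via CAPM: Re = 1.89% + 0.54 × 7.1% = 5.7240%.
Total capital V = 1150 + 507 = 1657.
Equity: weight = 1150/1657 = 0.6940; cost = 5.724%.
Debt: weight = 507/1657 = 0.3060; after-tax cost = 8.05% × (1 − 23.5%) = 6.1583%.
WACC = 0.6940 × 5.7240% + 0.3060 × 6.1583% = 5.8569%.

5.86%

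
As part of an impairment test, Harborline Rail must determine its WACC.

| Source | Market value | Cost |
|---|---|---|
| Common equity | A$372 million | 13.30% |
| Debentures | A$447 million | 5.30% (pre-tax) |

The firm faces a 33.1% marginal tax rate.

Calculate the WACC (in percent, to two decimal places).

7.98%

Total capital V = 372 + 447 = 819.
Equity: weight = 372/819 = 0.4542; cost = 13.3%.
Debentures: weight = 447/819 = 0.5458; after-tax cost = 5.3% × (1 − 33.1%) = 3.5457%.
WACC = 0.4542 × 13.3000% + 0.5458 × 3.5457% = 7.9762%.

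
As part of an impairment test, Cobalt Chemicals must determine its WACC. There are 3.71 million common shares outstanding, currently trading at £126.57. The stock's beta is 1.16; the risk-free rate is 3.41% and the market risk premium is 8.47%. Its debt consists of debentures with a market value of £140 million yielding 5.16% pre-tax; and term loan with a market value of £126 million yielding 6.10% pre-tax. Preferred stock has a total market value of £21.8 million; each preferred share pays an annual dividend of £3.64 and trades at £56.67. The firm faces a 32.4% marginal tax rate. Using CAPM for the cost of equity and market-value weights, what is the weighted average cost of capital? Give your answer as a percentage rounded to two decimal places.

Cost of equity via CAPM: Re = 3.41% + 1.16 × 8.47% = 13.2352%.
Cost of preferred: Rp = 3.64 / 56.67 = 6.4232%.
Market value of equity E = 126.57 × 3.71m = 469.5747m.
Total capital V = 469.5747 + 21.8 + 140 + 126 = 757.3747.
Equity: weight = 469.5747/757.3747 = 0.6200; cost = 13.2352%.
Preferred: weight = 21.8/757.3747 = 0.0288; cost = 6.4232%.
Debentures: weight = 140/757.3747 = 0.1848; after-tax cost = 5.16% × (1 − 32.4%) = 3.4882%.
Term loan: weight = 126/757.3747 = 0.1664; after-tax cost = 6.1% × (1 − 32.4%) = 4.1236%.
WACC = 0.6200 × 13.2352% + 0.0288 × 6.4232% + 0.1848 × 3.4882% + 0.1664 × 4.1236% = 9.7216%.

9.72%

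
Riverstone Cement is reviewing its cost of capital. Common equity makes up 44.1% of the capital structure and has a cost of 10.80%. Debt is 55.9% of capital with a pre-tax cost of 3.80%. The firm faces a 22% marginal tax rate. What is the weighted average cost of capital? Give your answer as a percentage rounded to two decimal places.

6.42%

After-tax cost of debt = 3.8% × (1 − 22%) = 2.9640%.
WACC = 0.441 × 10.8000% + 0.559 × 2.9640% = 6.4197%.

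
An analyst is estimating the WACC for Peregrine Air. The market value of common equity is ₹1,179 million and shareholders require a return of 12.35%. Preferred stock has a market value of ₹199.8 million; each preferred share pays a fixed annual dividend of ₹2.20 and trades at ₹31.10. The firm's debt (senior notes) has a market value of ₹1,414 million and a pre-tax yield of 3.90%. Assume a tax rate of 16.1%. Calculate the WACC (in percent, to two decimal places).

Cost of preferred: Rp = 2.2 / 31.1 = 7.0740%.
Total capital V = 1179 + 199.8 + 1414 = 2792.8.
Equity: weight = 1179/2792.8 = 0.4222; cost = 12.35%.
Preferred: weight = 199.8/2792.8 = 0.0715; cost = 7.074%.
Senior notes: weight = 1414/2792.8 = 0.5063; after-tax cost = 3.9% × (1 − 16.1%) = 3.2721%.
WACC = 0.4222 × 12.3500% + 0.0715 × 7.0740% + 0.5063 × 3.2721% = 7.3764%.

7.38%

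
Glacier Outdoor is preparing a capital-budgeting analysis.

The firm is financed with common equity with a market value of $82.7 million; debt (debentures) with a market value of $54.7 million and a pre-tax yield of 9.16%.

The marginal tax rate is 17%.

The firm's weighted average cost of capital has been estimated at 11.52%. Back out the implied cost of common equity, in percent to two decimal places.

14.11%

Total capital V = 82.7 + 54.7 = 137.4.
Equity weight = 82.7/137.4 = 0.6019.
Debentures weight = 54.7/137.4 = 0.3981.
Debt contribution = 0.3981 × 9.16% × (1 − 17%) = 3.0267%.
Required equity contribution = 11.52% − 3.0267% = 8.4933%.
Re = 8.4933% / 0.6019 = 14.1109%.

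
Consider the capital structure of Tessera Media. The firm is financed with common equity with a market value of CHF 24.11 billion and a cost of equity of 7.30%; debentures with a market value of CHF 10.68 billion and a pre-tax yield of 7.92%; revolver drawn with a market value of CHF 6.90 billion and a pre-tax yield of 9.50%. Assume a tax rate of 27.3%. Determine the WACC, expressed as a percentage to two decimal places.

6.84%

Total capital V = 24.11 + 10.68 + 6.9 = 41.69.
Equity: weight = 24.11/41.69 = 0.5783; cost = 7.3%.
Debentures: weight = 10.68/41.69 = 0.2562; after-tax cost = 7.92% × (1 − 27.3%) = 5.7578%.
Revolver drawn: weight = 6.9/41.69 = 0.1655; after-tax cost = 9.5% × (1 − 27.3%) = 6.9065%.
WACC = 0.5783 × 7.3000% + 0.2562 × 5.7578% + 0.1655 × 6.9065% = 6.8398%.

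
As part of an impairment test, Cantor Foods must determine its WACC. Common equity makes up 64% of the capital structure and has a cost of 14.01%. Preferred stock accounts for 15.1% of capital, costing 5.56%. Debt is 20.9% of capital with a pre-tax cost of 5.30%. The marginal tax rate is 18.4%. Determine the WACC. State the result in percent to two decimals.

10.71%

After-tax cost of debt = 5.3% × (1 − 18.4%) = 4.3248%.
WACC = 0.640 × 14.0100% + 0.151 × 5.5600% + 0.209 × 4.3248% = 10.7098%.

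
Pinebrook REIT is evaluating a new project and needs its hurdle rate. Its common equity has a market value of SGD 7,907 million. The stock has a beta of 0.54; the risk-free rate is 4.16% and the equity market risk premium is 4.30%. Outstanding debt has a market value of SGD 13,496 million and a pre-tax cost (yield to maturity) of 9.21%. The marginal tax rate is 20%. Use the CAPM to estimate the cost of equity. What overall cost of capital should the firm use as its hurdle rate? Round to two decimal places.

Cost of equity via CAPM: Re = 4.16% + 0.54 × 4.3% = 6.4820%.
Total capital V = 7907 + 13496 = 21403.
Equity: weight = 7907/21403 = 0.3694; cost = 6.482%.
Debt: weight = 13496/21403 = 0.6306; after-tax cost = 9.21% × (1 − 20%) = 7.3680%.
WACC = 0.3694 × 6.4820% + 0.6306 × 7.3680% = 7.0407%.

7.04%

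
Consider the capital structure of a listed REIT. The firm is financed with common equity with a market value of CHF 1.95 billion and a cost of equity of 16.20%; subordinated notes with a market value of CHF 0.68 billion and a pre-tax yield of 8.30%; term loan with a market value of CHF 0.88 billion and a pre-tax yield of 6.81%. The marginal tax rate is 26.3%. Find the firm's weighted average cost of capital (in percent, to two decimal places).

Total capital V = 1.95 + 0.68 + 0.88 = 3.51.
Equity: weight = 1.95/3.51 = 0.5556; cost = 16.2%.
Subordinated notes: weight = 0.68/3.51 = 0.1937; after-tax cost = 8.3% × (1 − 26.3%) = 6.1171%.
Term loan: weight = 0.88/3.51 = 0.2507; after-tax cost = 6.81% × (1 − 26.3%) = 5.0190%.
WACC = 0.5556 × 16.2000% + 0.1937 × 6.1171% + 0.2507 × 5.0190% = 11.4434%.

11.44%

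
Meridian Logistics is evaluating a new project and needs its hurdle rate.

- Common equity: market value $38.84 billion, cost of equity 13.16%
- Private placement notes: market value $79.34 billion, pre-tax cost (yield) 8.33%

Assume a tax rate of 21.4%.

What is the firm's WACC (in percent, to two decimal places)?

Total capital V = 38.84 + 79.34 = 118.18.
Equity: weight = 38.84/118.18 = 0.3287; cost = 13.16%.
Private placement notes: weight = 79.34/118.18 = 0.6713; after-tax cost = 8.33% × (1 − 21.4%) = 6.5474%.
WACC = 0.3287 × 13.1600% + 0.6713 × 6.5474% = 8.7206%.

8.72%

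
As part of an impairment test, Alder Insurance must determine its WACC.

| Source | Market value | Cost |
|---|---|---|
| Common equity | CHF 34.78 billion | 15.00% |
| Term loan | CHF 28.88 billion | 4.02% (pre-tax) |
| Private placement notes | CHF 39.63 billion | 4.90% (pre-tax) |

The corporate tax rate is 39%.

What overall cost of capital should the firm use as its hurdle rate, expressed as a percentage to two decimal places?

6.88%

Total capital V = 34.78 + 28.88 + 39.63 = 103.29.
Equity: weight = 34.78/103.29 = 0.3367; cost = 15%.
Term loan: weight = 28.88/103.29 = 0.2796; after-tax cost = 4.02% × (1 − 39%) = 2.4522%.
Private placement notes: weight = 39.63/103.29 = 0.3837; after-tax cost = 4.9% × (1 − 39%) = 2.9890%.
WACC = 0.3367 × 15.0000% + 0.2796 × 2.4522% + 0.3837 × 2.9890% = 6.8833%.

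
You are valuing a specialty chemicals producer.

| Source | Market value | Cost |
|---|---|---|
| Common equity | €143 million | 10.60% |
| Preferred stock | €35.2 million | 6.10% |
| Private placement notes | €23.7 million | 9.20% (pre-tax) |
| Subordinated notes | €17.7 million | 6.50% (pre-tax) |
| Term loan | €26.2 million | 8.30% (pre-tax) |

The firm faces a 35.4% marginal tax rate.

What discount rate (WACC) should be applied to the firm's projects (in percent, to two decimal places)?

8.49%

Total capital V = 143 + 35.2 + 23.7 + 17.7 + 26.2 = 245.8.
Equity: weight = 143/245.8 = 0.5818; cost = 10.6%.
Preferred: weight = 35.2/245.8 = 0.1432; cost = 6.1%.
Private placement notes: weight = 23.7/245.8 = 0.0964; after-tax cost = 9.2% × (1 − 35.4%) = 5.9432%.
Subordinated notes: weight = 17.7/245.8 = 0.0720; after-tax cost = 6.5% × (1 − 35.4%) = 4.1990%.
Term loan: weight = 26.2/245.8 = 0.1066; after-tax cost = 8.3% × (1 − 35.4%) = 5.3618%.
WACC = 0.5818 × 10.6000% + 0.1432 × 6.1000% + 0.0964 × 5.9432% + 0.0720 × 4.1990% + 0.1066 × 5.3618% = 8.4873%.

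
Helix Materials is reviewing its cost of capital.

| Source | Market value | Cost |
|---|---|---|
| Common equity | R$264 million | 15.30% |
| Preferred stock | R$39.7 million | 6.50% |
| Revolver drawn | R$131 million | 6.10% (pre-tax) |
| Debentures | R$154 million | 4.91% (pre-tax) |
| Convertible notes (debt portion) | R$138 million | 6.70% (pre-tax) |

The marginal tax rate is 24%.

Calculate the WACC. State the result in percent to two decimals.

Total capital V = 264 + 39.7 + 131 + 154 + 138 = 726.7.
Equity: weight = 264/726.7 = 0.3633; cost = 15.3%.
Preferred: weight = 39.7/726.7 = 0.0546; cost = 6.5%.
Revolver drawn: weight = 131/726.7 = 0.1803; after-tax cost = 6.1% × (1 − 24%) = 4.6360%.
Debentures: weight = 154/726.7 = 0.2119; after-tax cost = 4.91% × (1 − 24%) = 3.7316%.
Convertible notes (debt portion): weight = 138/726.7 = 0.1899; after-tax cost = 6.7% × (1 − 24%) = 5.0920%.
WACC = 0.3633 × 15.3000% + 0.0546 × 6.5000% + 0.1803 × 4.6360% + 0.2119 × 3.7316% + 0.1899 × 5.0920% = 8.5069%.

8.51%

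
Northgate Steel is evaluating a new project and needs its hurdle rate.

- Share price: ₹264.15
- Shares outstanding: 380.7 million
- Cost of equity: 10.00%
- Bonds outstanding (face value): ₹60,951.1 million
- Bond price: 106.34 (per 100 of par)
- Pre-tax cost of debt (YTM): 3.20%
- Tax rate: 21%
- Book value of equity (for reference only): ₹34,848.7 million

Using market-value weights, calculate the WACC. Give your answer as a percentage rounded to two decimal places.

7.07%

Market value of equity E = 264.15 × 380.7m = 100561.905m. Market value of debt D = 60951.1m × 106.34/100 = 64815.39974m.
Total capital V = 100561.905 + 64815.39974 = 165377.30474.
Equity: weight = 100561.905/165377.30474 = 0.6081; cost = 10%.
Bonds outstanding: weight = 64815.39974/165377.30474 = 0.3919; after-tax cost = 3.2% × (1 − 21%) = 2.5280%.
WACC = 0.6081 × 10.0000% + 0.3919 × 2.5280% = 7.0715%.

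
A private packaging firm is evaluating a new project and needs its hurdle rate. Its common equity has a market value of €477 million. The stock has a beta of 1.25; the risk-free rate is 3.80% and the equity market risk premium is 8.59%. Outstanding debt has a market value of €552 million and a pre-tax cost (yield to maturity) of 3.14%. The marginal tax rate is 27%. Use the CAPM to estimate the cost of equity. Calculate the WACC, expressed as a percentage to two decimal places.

Cost of equity via CAPM: Re = 3.8% + 1.25 × 8.59% = 14.5375%.
Total capital V = 477 + 552 = 1029.
Equity: weight = 477/1029 = 0.4636; cost = 14.5375%.
Debt: weight = 552/1029 = 0.5364; after-tax cost = 3.14% × (1 − 27%) = 2.2922%.
WACC = 0.4636 × 14.5375% + 0.5364 × 2.2922% = 7.9686%.

7.97%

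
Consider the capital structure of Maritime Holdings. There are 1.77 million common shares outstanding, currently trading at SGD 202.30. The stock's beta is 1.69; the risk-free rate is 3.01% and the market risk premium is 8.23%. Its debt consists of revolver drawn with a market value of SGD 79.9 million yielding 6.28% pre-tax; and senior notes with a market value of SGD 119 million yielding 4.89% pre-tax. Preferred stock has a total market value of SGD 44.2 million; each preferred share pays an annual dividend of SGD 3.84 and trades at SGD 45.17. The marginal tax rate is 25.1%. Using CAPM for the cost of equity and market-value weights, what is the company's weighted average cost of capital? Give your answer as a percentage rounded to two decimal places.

Cost of equity via CAPM: Re = 3.01% + 1.69 × 8.23% = 16.9187%.
Cost of preferred: Rp = 3.84 / 45.17 = 8.5012%.
Market value of equity E = 202.3 × 1.77m = 358.071m.
Total capital V = 358.071 + 44.2 + 79.9 + 119 = 601.171.
Equity: weight = 358.071/601.171 = 0.5956; cost = 16.9187%.
Preferred: weight = 44.2/601.171 = 0.0735; cost = 8.5012%.
Revolver drawn: weight = 79.9/601.171 = 0.1329; after-tax cost = 6.28% × (1 − 25.1%) = 4.7037%.
Senior notes: weight = 119/601.171 = 0.1979; after-tax cost = 4.89% × (1 − 25.1%) = 3.6626%.
WACC = 0.5956 × 16.9187% + 0.0735 × 8.5012% + 0.1329 × 4.7037% + 0.1979 × 3.6626% = 12.0524%.

12.05%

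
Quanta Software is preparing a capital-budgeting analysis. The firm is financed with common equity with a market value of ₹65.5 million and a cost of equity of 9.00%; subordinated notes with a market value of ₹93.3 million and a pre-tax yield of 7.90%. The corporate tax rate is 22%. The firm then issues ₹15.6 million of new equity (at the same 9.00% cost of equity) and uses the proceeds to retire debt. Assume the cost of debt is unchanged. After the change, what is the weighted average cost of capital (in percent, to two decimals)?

7.61%

After the change:
Total capital V = 81.1 + 77.7 = 158.8.
Equity: weight = 81.1/158.8 = 0.5107; cost = 9%.
Subordinated notes: weight = 77.7/158.8 = 0.4893; after-tax cost = 7.9% × (1 − 22%) = 6.1620%.
WACC = 0.5107 × 9.0000% + 0.4893 × 6.1620% = 7.6114%.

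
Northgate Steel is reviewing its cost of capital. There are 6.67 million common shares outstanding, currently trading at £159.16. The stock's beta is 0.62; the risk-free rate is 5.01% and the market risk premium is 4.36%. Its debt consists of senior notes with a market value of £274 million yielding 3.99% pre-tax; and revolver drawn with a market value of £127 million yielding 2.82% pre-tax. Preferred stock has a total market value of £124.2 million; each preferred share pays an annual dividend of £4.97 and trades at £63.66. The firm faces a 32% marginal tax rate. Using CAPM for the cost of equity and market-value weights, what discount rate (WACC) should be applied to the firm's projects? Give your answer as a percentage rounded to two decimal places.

6.39%

Cost of equity via CAPM: Re = 5.01% + 0.62 × 4.36% = 7.7132%.
Cost of preferred: Rp = 4.97 / 63.66 = 7.8071%.
Market value of equity E = 159.16 × 6.67m = 1061.5972m.
Total capital V = 1061.5972 + 124.2 + 274 + 127 = 1586.7972.
Equity: weight = 1061.5972/1586.7972 = 0.6690; cost = 7.7132%.
Preferred: weight = 124.2/1586.7972 = 0.0783; cost = 7.8071%.
Senior notes: weight = 274/1586.7972 = 0.1727; after-tax cost = 3.99% × (1 − 32%) = 2.7132%.
Revolver drawn: weight = 127/1586.7972 = 0.0800; after-tax cost = 2.82% × (1 − 32%) = 1.9176%.
WACC = 0.6690 × 7.7132% + 0.0783 × 7.8071% + 0.1727 × 2.7132% + 0.0800 × 1.9176% = 6.3933%.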